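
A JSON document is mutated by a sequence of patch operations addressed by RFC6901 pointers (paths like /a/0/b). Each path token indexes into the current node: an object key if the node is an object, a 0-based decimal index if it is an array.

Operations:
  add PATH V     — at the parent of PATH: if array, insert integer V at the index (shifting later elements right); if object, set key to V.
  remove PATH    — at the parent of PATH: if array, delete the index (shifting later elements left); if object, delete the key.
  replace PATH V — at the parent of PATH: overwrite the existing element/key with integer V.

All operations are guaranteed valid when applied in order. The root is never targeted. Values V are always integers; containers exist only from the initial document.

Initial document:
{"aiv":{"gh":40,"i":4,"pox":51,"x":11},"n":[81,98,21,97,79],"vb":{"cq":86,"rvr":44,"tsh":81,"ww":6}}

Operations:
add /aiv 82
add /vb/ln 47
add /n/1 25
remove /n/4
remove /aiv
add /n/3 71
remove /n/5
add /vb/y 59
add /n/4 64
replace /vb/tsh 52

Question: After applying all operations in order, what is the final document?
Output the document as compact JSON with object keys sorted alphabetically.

After op 1 (add /aiv 82): {"aiv":82,"n":[81,98,21,97,79],"vb":{"cq":86,"rvr":44,"tsh":81,"ww":6}}
After op 2 (add /vb/ln 47): {"aiv":82,"n":[81,98,21,97,79],"vb":{"cq":86,"ln":47,"rvr":44,"tsh":81,"ww":6}}
After op 3 (add /n/1 25): {"aiv":82,"n":[81,25,98,21,97,79],"vb":{"cq":86,"ln":47,"rvr":44,"tsh":81,"ww":6}}
After op 4 (remove /n/4): {"aiv":82,"n":[81,25,98,21,79],"vb":{"cq":86,"ln":47,"rvr":44,"tsh":81,"ww":6}}
After op 5 (remove /aiv): {"n":[81,25,98,21,79],"vb":{"cq":86,"ln":47,"rvr":44,"tsh":81,"ww":6}}
After op 6 (add /n/3 71): {"n":[81,25,98,71,21,79],"vb":{"cq":86,"ln":47,"rvr":44,"tsh":81,"ww":6}}
After op 7 (remove /n/5): {"n":[81,25,98,71,21],"vb":{"cq":86,"ln":47,"rvr":44,"tsh":81,"ww":6}}
After op 8 (add /vb/y 59): {"n":[81,25,98,71,21],"vb":{"cq":86,"ln":47,"rvr":44,"tsh":81,"ww":6,"y":59}}
After op 9 (add /n/4 64): {"n":[81,25,98,71,64,21],"vb":{"cq":86,"ln":47,"rvr":44,"tsh":81,"ww":6,"y":59}}
After op 10 (replace /vb/tsh 52): {"n":[81,25,98,71,64,21],"vb":{"cq":86,"ln":47,"rvr":44,"tsh":52,"ww":6,"y":59}}

Answer: {"n":[81,25,98,71,64,21],"vb":{"cq":86,"ln":47,"rvr":44,"tsh":52,"ww":6,"y":59}}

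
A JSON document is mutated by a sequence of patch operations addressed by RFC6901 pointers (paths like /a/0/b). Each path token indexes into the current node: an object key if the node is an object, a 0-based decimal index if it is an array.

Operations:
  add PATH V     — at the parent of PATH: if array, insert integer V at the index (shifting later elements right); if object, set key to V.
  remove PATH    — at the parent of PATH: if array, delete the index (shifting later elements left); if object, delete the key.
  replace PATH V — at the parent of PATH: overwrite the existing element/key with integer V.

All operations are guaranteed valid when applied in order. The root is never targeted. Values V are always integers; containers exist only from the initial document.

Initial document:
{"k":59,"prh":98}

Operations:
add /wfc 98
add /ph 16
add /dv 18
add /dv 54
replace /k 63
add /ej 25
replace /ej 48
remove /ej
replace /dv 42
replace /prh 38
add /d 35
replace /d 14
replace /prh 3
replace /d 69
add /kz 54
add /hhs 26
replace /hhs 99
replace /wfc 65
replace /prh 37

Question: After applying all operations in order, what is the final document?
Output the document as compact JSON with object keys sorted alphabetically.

Answer: {"d":69,"dv":42,"hhs":99,"k":63,"kz":54,"ph":16,"prh":37,"wfc":65}

Derivation:
After op 1 (add /wfc 98): {"k":59,"prh":98,"wfc":98}
After op 2 (add /ph 16): {"k":59,"ph":16,"prh":98,"wfc":98}
After op 3 (add /dv 18): {"dv":18,"k":59,"ph":16,"prh":98,"wfc":98}
After op 4 (add /dv 54): {"dv":54,"k":59,"ph":16,"prh":98,"wfc":98}
After op 5 (replace /k 63): {"dv":54,"k":63,"ph":16,"prh":98,"wfc":98}
After op 6 (add /ej 25): {"dv":54,"ej":25,"k":63,"ph":16,"prh":98,"wfc":98}
After op 7 (replace /ej 48): {"dv":54,"ej":48,"k":63,"ph":16,"prh":98,"wfc":98}
After op 8 (remove /ej): {"dv":54,"k":63,"ph":16,"prh":98,"wfc":98}
After op 9 (replace /dv 42): {"dv":42,"k":63,"ph":16,"prh":98,"wfc":98}
After op 10 (replace /prh 38): {"dv":42,"k":63,"ph":16,"prh":38,"wfc":98}
After op 11 (add /d 35): {"d":35,"dv":42,"k":63,"ph":16,"prh":38,"wfc":98}
After op 12 (replace /d 14): {"d":14,"dv":42,"k":63,"ph":16,"prh":38,"wfc":98}
After op 13 (replace /prh 3): {"d":14,"dv":42,"k":63,"ph":16,"prh":3,"wfc":98}
After op 14 (replace /d 69): {"d":69,"dv":42,"k":63,"ph":16,"prh":3,"wfc":98}
After op 15 (add /kz 54): {"d":69,"dv":42,"k":63,"kz":54,"ph":16,"prh":3,"wfc":98}
After op 16 (add /hhs 26): {"d":69,"dv":42,"hhs":26,"k":63,"kz":54,"ph":16,"prh":3,"wfc":98}
After op 17 (replace /hhs 99): {"d":69,"dv":42,"hhs":99,"k":63,"kz":54,"ph":16,"prh":3,"wfc":98}
After op 18 (replace /wfc 65): {"d":69,"dv":42,"hhs":99,"k":63,"kz":54,"ph":16,"prh":3,"wfc":65}
After op 19 (replace /prh 37): {"d":69,"dv":42,"hhs":99,"k":63,"kz":54,"ph":16,"prh":37,"wfc":65}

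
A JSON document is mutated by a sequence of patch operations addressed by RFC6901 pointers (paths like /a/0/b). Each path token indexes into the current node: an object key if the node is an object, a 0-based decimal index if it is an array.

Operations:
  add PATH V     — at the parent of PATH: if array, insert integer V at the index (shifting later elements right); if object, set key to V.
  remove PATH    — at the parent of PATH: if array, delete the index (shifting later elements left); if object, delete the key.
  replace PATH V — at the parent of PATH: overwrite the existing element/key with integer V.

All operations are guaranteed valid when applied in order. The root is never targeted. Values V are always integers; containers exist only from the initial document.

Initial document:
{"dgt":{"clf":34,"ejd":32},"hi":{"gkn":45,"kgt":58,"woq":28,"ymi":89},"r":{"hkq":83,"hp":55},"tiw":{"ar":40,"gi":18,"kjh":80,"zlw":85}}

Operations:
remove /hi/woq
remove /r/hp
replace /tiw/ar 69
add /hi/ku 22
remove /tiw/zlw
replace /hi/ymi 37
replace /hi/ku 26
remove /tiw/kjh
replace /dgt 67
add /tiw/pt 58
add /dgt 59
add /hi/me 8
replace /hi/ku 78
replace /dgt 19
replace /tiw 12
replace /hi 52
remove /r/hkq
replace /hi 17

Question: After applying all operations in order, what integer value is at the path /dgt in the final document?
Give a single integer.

Answer: 19

Derivation:
After op 1 (remove /hi/woq): {"dgt":{"clf":34,"ejd":32},"hi":{"gkn":45,"kgt":58,"ymi":89},"r":{"hkq":83,"hp":55},"tiw":{"ar":40,"gi":18,"kjh":80,"zlw":85}}
After op 2 (remove /r/hp): {"dgt":{"clf":34,"ejd":32},"hi":{"gkn":45,"kgt":58,"ymi":89},"r":{"hkq":83},"tiw":{"ar":40,"gi":18,"kjh":80,"zlw":85}}
After op 3 (replace /tiw/ar 69): {"dgt":{"clf":34,"ejd":32},"hi":{"gkn":45,"kgt":58,"ymi":89},"r":{"hkq":83},"tiw":{"ar":69,"gi":18,"kjh":80,"zlw":85}}
After op 4 (add /hi/ku 22): {"dgt":{"clf":34,"ejd":32},"hi":{"gkn":45,"kgt":58,"ku":22,"ymi":89},"r":{"hkq":83},"tiw":{"ar":69,"gi":18,"kjh":80,"zlw":85}}
After op 5 (remove /tiw/zlw): {"dgt":{"clf":34,"ejd":32},"hi":{"gkn":45,"kgt":58,"ku":22,"ymi":89},"r":{"hkq":83},"tiw":{"ar":69,"gi":18,"kjh":80}}
After op 6 (replace /hi/ymi 37): {"dgt":{"clf":34,"ejd":32},"hi":{"gkn":45,"kgt":58,"ku":22,"ymi":37},"r":{"hkq":83},"tiw":{"ar":69,"gi":18,"kjh":80}}
After op 7 (replace /hi/ku 26): {"dgt":{"clf":34,"ejd":32},"hi":{"gkn":45,"kgt":58,"ku":26,"ymi":37},"r":{"hkq":83},"tiw":{"ar":69,"gi":18,"kjh":80}}
After op 8 (remove /tiw/kjh): {"dgt":{"clf":34,"ejd":32},"hi":{"gkn":45,"kgt":58,"ku":26,"ymi":37},"r":{"hkq":83},"tiw":{"ar":69,"gi":18}}
After op 9 (replace /dgt 67): {"dgt":67,"hi":{"gkn":45,"kgt":58,"ku":26,"ymi":37},"r":{"hkq":83},"tiw":{"ar":69,"gi":18}}
After op 10 (add /tiw/pt 58): {"dgt":67,"hi":{"gkn":45,"kgt":58,"ku":26,"ymi":37},"r":{"hkq":83},"tiw":{"ar":69,"gi":18,"pt":58}}
After op 11 (add /dgt 59): {"dgt":59,"hi":{"gkn":45,"kgt":58,"ku":26,"ymi":37},"r":{"hkq":83},"tiw":{"ar":69,"gi":18,"pt":58}}
After op 12 (add /hi/me 8): {"dgt":59,"hi":{"gkn":45,"kgt":58,"ku":26,"me":8,"ymi":37},"r":{"hkq":83},"tiw":{"ar":69,"gi":18,"pt":58}}
After op 13 (replace /hi/ku 78): {"dgt":59,"hi":{"gkn":45,"kgt":58,"ku":78,"me":8,"ymi":37},"r":{"hkq":83},"tiw":{"ar":69,"gi":18,"pt":58}}
After op 14 (replace /dgt 19): {"dgt":19,"hi":{"gkn":45,"kgt":58,"ku":78,"me":8,"ymi":37},"r":{"hkq":83},"tiw":{"ar":69,"gi":18,"pt":58}}
After op 15 (replace /tiw 12): {"dgt":19,"hi":{"gkn":45,"kgt":58,"ku":78,"me":8,"ymi":37},"r":{"hkq":83},"tiw":12}
After op 16 (replace /hi 52): {"dgt":19,"hi":52,"r":{"hkq":83},"tiw":12}
After op 17 (remove /r/hkq): {"dgt":19,"hi":52,"r":{},"tiw":12}
After op 18 (replace /hi 17): {"dgt":19,"hi":17,"r":{},"tiw":12}
Value at /dgt: 19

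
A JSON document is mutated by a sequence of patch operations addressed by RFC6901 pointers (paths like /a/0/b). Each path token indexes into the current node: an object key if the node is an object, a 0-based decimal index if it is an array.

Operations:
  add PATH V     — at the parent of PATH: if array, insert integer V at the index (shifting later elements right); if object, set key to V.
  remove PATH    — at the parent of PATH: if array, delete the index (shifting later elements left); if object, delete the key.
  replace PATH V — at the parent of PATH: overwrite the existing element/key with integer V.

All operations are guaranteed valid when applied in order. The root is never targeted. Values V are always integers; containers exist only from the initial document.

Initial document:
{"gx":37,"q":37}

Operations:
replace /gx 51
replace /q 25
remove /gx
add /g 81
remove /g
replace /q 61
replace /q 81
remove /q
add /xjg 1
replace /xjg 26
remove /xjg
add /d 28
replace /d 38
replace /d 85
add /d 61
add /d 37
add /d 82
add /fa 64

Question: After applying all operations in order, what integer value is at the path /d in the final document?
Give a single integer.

Answer: 82

Derivation:
After op 1 (replace /gx 51): {"gx":51,"q":37}
After op 2 (replace /q 25): {"gx":51,"q":25}
After op 3 (remove /gx): {"q":25}
After op 4 (add /g 81): {"g":81,"q":25}
After op 5 (remove /g): {"q":25}
After op 6 (replace /q 61): {"q":61}
After op 7 (replace /q 81): {"q":81}
After op 8 (remove /q): {}
After op 9 (add /xjg 1): {"xjg":1}
After op 10 (replace /xjg 26): {"xjg":26}
After op 11 (remove /xjg): {}
After op 12 (add /d 28): {"d":28}
After op 13 (replace /d 38): {"d":38}
After op 14 (replace /d 85): {"d":85}
After op 15 (add /d 61): {"d":61}
After op 16 (add /d 37): {"d":37}
After op 17 (add /d 82): {"d":82}
After op 18 (add /fa 64): {"d":82,"fa":64}
Value at /d: 82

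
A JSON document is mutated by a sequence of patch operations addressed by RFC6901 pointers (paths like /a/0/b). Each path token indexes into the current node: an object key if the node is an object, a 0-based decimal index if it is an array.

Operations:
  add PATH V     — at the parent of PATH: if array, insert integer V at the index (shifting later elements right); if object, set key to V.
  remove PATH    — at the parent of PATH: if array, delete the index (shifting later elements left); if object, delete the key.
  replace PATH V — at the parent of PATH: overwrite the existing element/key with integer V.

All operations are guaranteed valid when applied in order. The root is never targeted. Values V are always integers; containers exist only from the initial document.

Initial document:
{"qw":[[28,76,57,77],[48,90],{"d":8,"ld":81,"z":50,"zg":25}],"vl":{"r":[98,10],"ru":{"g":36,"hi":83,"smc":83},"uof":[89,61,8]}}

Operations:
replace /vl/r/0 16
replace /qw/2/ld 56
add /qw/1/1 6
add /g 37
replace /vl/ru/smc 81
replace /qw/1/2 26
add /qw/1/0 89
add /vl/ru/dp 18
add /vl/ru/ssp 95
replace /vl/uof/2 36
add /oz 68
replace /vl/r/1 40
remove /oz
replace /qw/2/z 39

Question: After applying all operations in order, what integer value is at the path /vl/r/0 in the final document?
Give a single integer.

Answer: 16

Derivation:
After op 1 (replace /vl/r/0 16): {"qw":[[28,76,57,77],[48,90],{"d":8,"ld":81,"z":50,"zg":25}],"vl":{"r":[16,10],"ru":{"g":36,"hi":83,"smc":83},"uof":[89,61,8]}}
After op 2 (replace /qw/2/ld 56): {"qw":[[28,76,57,77],[48,90],{"d":8,"ld":56,"z":50,"zg":25}],"vl":{"r":[16,10],"ru":{"g":36,"hi":83,"smc":83},"uof":[89,61,8]}}
After op 3 (add /qw/1/1 6): {"qw":[[28,76,57,77],[48,6,90],{"d":8,"ld":56,"z":50,"zg":25}],"vl":{"r":[16,10],"ru":{"g":36,"hi":83,"smc":83},"uof":[89,61,8]}}
After op 4 (add /g 37): {"g":37,"qw":[[28,76,57,77],[48,6,90],{"d":8,"ld":56,"z":50,"zg":25}],"vl":{"r":[16,10],"ru":{"g":36,"hi":83,"smc":83},"uof":[89,61,8]}}
After op 5 (replace /vl/ru/smc 81): {"g":37,"qw":[[28,76,57,77],[48,6,90],{"d":8,"ld":56,"z":50,"zg":25}],"vl":{"r":[16,10],"ru":{"g":36,"hi":83,"smc":81},"uof":[89,61,8]}}
After op 6 (replace /qw/1/2 26): {"g":37,"qw":[[28,76,57,77],[48,6,26],{"d":8,"ld":56,"z":50,"zg":25}],"vl":{"r":[16,10],"ru":{"g":36,"hi":83,"smc":81},"uof":[89,61,8]}}
After op 7 (add /qw/1/0 89): {"g":37,"qw":[[28,76,57,77],[89,48,6,26],{"d":8,"ld":56,"z":50,"zg":25}],"vl":{"r":[16,10],"ru":{"g":36,"hi":83,"smc":81},"uof":[89,61,8]}}
After op 8 (add /vl/ru/dp 18): {"g":37,"qw":[[28,76,57,77],[89,48,6,26],{"d":8,"ld":56,"z":50,"zg":25}],"vl":{"r":[16,10],"ru":{"dp":18,"g":36,"hi":83,"smc":81},"uof":[89,61,8]}}
After op 9 (add /vl/ru/ssp 95): {"g":37,"qw":[[28,76,57,77],[89,48,6,26],{"d":8,"ld":56,"z":50,"zg":25}],"vl":{"r":[16,10],"ru":{"dp":18,"g":36,"hi":83,"smc":81,"ssp":95},"uof":[89,61,8]}}
After op 10 (replace /vl/uof/2 36): {"g":37,"qw":[[28,76,57,77],[89,48,6,26],{"d":8,"ld":56,"z":50,"zg":25}],"vl":{"r":[16,10],"ru":{"dp":18,"g":36,"hi":83,"smc":81,"ssp":95},"uof":[89,61,36]}}
After op 11 (add /oz 68): {"g":37,"oz":68,"qw":[[28,76,57,77],[89,48,6,26],{"d":8,"ld":56,"z":50,"zg":25}],"vl":{"r":[16,10],"ru":{"dp":18,"g":36,"hi":83,"smc":81,"ssp":95},"uof":[89,61,36]}}
After op 12 (replace /vl/r/1 40): {"g":37,"oz":68,"qw":[[28,76,57,77],[89,48,6,26],{"d":8,"ld":56,"z":50,"zg":25}],"vl":{"r":[16,40],"ru":{"dp":18,"g":36,"hi":83,"smc":81,"ssp":95},"uof":[89,61,36]}}
After op 13 (remove /oz): {"g":37,"qw":[[28,76,57,77],[89,48,6,26],{"d":8,"ld":56,"z":50,"zg":25}],"vl":{"r":[16,40],"ru":{"dp":18,"g":36,"hi":83,"smc":81,"ssp":95},"uof":[89,61,36]}}
After op 14 (replace /qw/2/z 39): {"g":37,"qw":[[28,76,57,77],[89,48,6,26],{"d":8,"ld":56,"z":39,"zg":25}],"vl":{"r":[16,40],"ru":{"dp":18,"g":36,"hi":83,"smc":81,"ssp":95},"uof":[89,61,36]}}
Value at /vl/r/0: 16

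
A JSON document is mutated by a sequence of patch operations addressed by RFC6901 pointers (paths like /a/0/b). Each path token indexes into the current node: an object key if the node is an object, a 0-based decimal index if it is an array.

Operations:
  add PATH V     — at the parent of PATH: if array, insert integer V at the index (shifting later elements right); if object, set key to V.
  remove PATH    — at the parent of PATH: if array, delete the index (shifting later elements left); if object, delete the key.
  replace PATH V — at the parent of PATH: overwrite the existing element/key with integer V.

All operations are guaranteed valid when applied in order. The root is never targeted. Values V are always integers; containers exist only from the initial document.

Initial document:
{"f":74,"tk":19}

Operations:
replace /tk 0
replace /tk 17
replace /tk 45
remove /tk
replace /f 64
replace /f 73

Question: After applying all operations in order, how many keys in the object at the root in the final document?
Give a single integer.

Answer: 1

Derivation:
After op 1 (replace /tk 0): {"f":74,"tk":0}
After op 2 (replace /tk 17): {"f":74,"tk":17}
After op 3 (replace /tk 45): {"f":74,"tk":45}
After op 4 (remove /tk): {"f":74}
After op 5 (replace /f 64): {"f":64}
After op 6 (replace /f 73): {"f":73}
Size at the root: 1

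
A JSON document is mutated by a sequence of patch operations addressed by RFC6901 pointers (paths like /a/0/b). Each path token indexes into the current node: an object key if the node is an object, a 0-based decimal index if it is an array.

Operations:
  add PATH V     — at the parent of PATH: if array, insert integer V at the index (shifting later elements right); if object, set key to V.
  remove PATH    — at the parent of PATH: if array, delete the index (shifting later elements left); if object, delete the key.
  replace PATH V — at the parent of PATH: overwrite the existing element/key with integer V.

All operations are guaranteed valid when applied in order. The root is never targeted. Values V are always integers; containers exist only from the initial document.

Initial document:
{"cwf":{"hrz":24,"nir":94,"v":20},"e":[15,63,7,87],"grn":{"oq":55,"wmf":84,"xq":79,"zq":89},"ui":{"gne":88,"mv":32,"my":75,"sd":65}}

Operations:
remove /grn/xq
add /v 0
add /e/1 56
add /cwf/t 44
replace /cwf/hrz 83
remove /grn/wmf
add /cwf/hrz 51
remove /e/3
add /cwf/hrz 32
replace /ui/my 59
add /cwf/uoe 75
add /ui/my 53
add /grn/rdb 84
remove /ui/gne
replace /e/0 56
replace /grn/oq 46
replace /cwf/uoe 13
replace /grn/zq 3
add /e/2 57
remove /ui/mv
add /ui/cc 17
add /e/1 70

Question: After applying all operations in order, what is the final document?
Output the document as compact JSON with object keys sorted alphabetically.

Answer: {"cwf":{"hrz":32,"nir":94,"t":44,"uoe":13,"v":20},"e":[56,70,56,57,63,87],"grn":{"oq":46,"rdb":84,"zq":3},"ui":{"cc":17,"my":53,"sd":65},"v":0}

Derivation:
After op 1 (remove /grn/xq): {"cwf":{"hrz":24,"nir":94,"v":20},"e":[15,63,7,87],"grn":{"oq":55,"wmf":84,"zq":89},"ui":{"gne":88,"mv":32,"my":75,"sd":65}}
After op 2 (add /v 0): {"cwf":{"hrz":24,"nir":94,"v":20},"e":[15,63,7,87],"grn":{"oq":55,"wmf":84,"zq":89},"ui":{"gne":88,"mv":32,"my":75,"sd":65},"v":0}
After op 3 (add /e/1 56): {"cwf":{"hrz":24,"nir":94,"v":20},"e":[15,56,63,7,87],"grn":{"oq":55,"wmf":84,"zq":89},"ui":{"gne":88,"mv":32,"my":75,"sd":65},"v":0}
After op 4 (add /cwf/t 44): {"cwf":{"hrz":24,"nir":94,"t":44,"v":20},"e":[15,56,63,7,87],"grn":{"oq":55,"wmf":84,"zq":89},"ui":{"gne":88,"mv":32,"my":75,"sd":65},"v":0}
After op 5 (replace /cwf/hrz 83): {"cwf":{"hrz":83,"nir":94,"t":44,"v":20},"e":[15,56,63,7,87],"grn":{"oq":55,"wmf":84,"zq":89},"ui":{"gne":88,"mv":32,"my":75,"sd":65},"v":0}
After op 6 (remove /grn/wmf): {"cwf":{"hrz":83,"nir":94,"t":44,"v":20},"e":[15,56,63,7,87],"grn":{"oq":55,"zq":89},"ui":{"gne":88,"mv":32,"my":75,"sd":65},"v":0}
After op 7 (add /cwf/hrz 51): {"cwf":{"hrz":51,"nir":94,"t":44,"v":20},"e":[15,56,63,7,87],"grn":{"oq":55,"zq":89},"ui":{"gne":88,"mv":32,"my":75,"sd":65},"v":0}
After op 8 (remove /e/3): {"cwf":{"hrz":51,"nir":94,"t":44,"v":20},"e":[15,56,63,87],"grn":{"oq":55,"zq":89},"ui":{"gne":88,"mv":32,"my":75,"sd":65},"v":0}
After op 9 (add /cwf/hrz 32): {"cwf":{"hrz":32,"nir":94,"t":44,"v":20},"e":[15,56,63,87],"grn":{"oq":55,"zq":89},"ui":{"gne":88,"mv":32,"my":75,"sd":65},"v":0}
After op 10 (replace /ui/my 59): {"cwf":{"hrz":32,"nir":94,"t":44,"v":20},"e":[15,56,63,87],"grn":{"oq":55,"zq":89},"ui":{"gne":88,"mv":32,"my":59,"sd":65},"v":0}
After op 11 (add /cwf/uoe 75): {"cwf":{"hrz":32,"nir":94,"t":44,"uoe":75,"v":20},"e":[15,56,63,87],"grn":{"oq":55,"zq":89},"ui":{"gne":88,"mv":32,"my":59,"sd":65},"v":0}
After op 12 (add /ui/my 53): {"cwf":{"hrz":32,"nir":94,"t":44,"uoe":75,"v":20},"e":[15,56,63,87],"grn":{"oq":55,"zq":89},"ui":{"gne":88,"mv":32,"my":53,"sd":65},"v":0}
After op 13 (add /grn/rdb 84): {"cwf":{"hrz":32,"nir":94,"t":44,"uoe":75,"v":20},"e":[15,56,63,87],"grn":{"oq":55,"rdb":84,"zq":89},"ui":{"gne":88,"mv":32,"my":53,"sd":65},"v":0}
After op 14 (remove /ui/gne): {"cwf":{"hrz":32,"nir":94,"t":44,"uoe":75,"v":20},"e":[15,56,63,87],"grn":{"oq":55,"rdb":84,"zq":89},"ui":{"mv":32,"my":53,"sd":65},"v":0}
After op 15 (replace /e/0 56): {"cwf":{"hrz":32,"nir":94,"t":44,"uoe":75,"v":20},"e":[56,56,63,87],"grn":{"oq":55,"rdb":84,"zq":89},"ui":{"mv":32,"my":53,"sd":65},"v":0}
After op 16 (replace /grn/oq 46): {"cwf":{"hrz":32,"nir":94,"t":44,"uoe":75,"v":20},"e":[56,56,63,87],"grn":{"oq":46,"rdb":84,"zq":89},"ui":{"mv":32,"my":53,"sd":65},"v":0}
After op 17 (replace /cwf/uoe 13): {"cwf":{"hrz":32,"nir":94,"t":44,"uoe":13,"v":20},"e":[56,56,63,87],"grn":{"oq":46,"rdb":84,"zq":89},"ui":{"mv":32,"my":53,"sd":65},"v":0}
After op 18 (replace /grn/zq 3): {"cwf":{"hrz":32,"nir":94,"t":44,"uoe":13,"v":20},"e":[56,56,63,87],"grn":{"oq":46,"rdb":84,"zq":3},"ui":{"mv":32,"my":53,"sd":65},"v":0}
After op 19 (add /e/2 57): {"cwf":{"hrz":32,"nir":94,"t":44,"uoe":13,"v":20},"e":[56,56,57,63,87],"grn":{"oq":46,"rdb":84,"zq":3},"ui":{"mv":32,"my":53,"sd":65},"v":0}
After op 20 (remove /ui/mv): {"cwf":{"hrz":32,"nir":94,"t":44,"uoe":13,"v":20},"e":[56,56,57,63,87],"grn":{"oq":46,"rdb":84,"zq":3},"ui":{"my":53,"sd":65},"v":0}
After op 21 (add /ui/cc 17): {"cwf":{"hrz":32,"nir":94,"t":44,"uoe":13,"v":20},"e":[56,56,57,63,87],"grn":{"oq":46,"rdb":84,"zq":3},"ui":{"cc":17,"my":53,"sd":65},"v":0}
After op 22 (add /e/1 70): {"cwf":{"hrz":32,"nir":94,"t":44,"uoe":13,"v":20},"e":[56,70,56,57,63,87],"grn":{"oq":46,"rdb":84,"zq":3},"ui":{"cc":17,"my":53,"sd":65},"v":0}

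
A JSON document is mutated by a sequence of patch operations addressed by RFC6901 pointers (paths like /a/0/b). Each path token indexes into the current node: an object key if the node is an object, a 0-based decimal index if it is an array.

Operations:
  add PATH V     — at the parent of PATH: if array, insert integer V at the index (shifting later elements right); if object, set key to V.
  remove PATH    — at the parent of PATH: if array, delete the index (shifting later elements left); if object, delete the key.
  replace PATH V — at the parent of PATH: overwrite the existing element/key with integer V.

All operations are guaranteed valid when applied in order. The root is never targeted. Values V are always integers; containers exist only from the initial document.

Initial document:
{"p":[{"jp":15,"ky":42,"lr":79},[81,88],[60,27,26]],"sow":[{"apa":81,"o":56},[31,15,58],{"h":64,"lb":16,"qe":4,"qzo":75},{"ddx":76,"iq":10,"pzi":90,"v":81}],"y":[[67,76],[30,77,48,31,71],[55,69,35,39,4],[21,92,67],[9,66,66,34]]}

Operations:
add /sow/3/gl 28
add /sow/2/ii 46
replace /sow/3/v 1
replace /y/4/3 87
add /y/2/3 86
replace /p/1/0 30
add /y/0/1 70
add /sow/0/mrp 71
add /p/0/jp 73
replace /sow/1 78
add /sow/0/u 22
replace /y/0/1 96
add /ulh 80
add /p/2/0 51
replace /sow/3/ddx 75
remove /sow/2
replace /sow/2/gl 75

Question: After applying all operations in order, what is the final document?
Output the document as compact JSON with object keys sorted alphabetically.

After op 1 (add /sow/3/gl 28): {"p":[{"jp":15,"ky":42,"lr":79},[81,88],[60,27,26]],"sow":[{"apa":81,"o":56},[31,15,58],{"h":64,"lb":16,"qe":4,"qzo":75},{"ddx":76,"gl":28,"iq":10,"pzi":90,"v":81}],"y":[[67,76],[30,77,48,31,71],[55,69,35,39,4],[21,92,67],[9,66,66,34]]}
After op 2 (add /sow/2/ii 46): {"p":[{"jp":15,"ky":42,"lr":79},[81,88],[60,27,26]],"sow":[{"apa":81,"o":56},[31,15,58],{"h":64,"ii":46,"lb":16,"qe":4,"qzo":75},{"ddx":76,"gl":28,"iq":10,"pzi":90,"v":81}],"y":[[67,76],[30,77,48,31,71],[55,69,35,39,4],[21,92,67],[9,66,66,34]]}
After op 3 (replace /sow/3/v 1): {"p":[{"jp":15,"ky":42,"lr":79},[81,88],[60,27,26]],"sow":[{"apa":81,"o":56},[31,15,58],{"h":64,"ii":46,"lb":16,"qe":4,"qzo":75},{"ddx":76,"gl":28,"iq":10,"pzi":90,"v":1}],"y":[[67,76],[30,77,48,31,71],[55,69,35,39,4],[21,92,67],[9,66,66,34]]}
After op 4 (replace /y/4/3 87): {"p":[{"jp":15,"ky":42,"lr":79},[81,88],[60,27,26]],"sow":[{"apa":81,"o":56},[31,15,58],{"h":64,"ii":46,"lb":16,"qe":4,"qzo":75},{"ddx":76,"gl":28,"iq":10,"pzi":90,"v":1}],"y":[[67,76],[30,77,48,31,71],[55,69,35,39,4],[21,92,67],[9,66,66,87]]}
After op 5 (add /y/2/3 86): {"p":[{"jp":15,"ky":42,"lr":79},[81,88],[60,27,26]],"sow":[{"apa":81,"o":56},[31,15,58],{"h":64,"ii":46,"lb":16,"qe":4,"qzo":75},{"ddx":76,"gl":28,"iq":10,"pzi":90,"v":1}],"y":[[67,76],[30,77,48,31,71],[55,69,35,86,39,4],[21,92,67],[9,66,66,87]]}
After op 6 (replace /p/1/0 30): {"p":[{"jp":15,"ky":42,"lr":79},[30,88],[60,27,26]],"sow":[{"apa":81,"o":56},[31,15,58],{"h":64,"ii":46,"lb":16,"qe":4,"qzo":75},{"ddx":76,"gl":28,"iq":10,"pzi":90,"v":1}],"y":[[67,76],[30,77,48,31,71],[55,69,35,86,39,4],[21,92,67],[9,66,66,87]]}
After op 7 (add /y/0/1 70): {"p":[{"jp":15,"ky":42,"lr":79},[30,88],[60,27,26]],"sow":[{"apa":81,"o":56},[31,15,58],{"h":64,"ii":46,"lb":16,"qe":4,"qzo":75},{"ddx":76,"gl":28,"iq":10,"pzi":90,"v":1}],"y":[[67,70,76],[30,77,48,31,71],[55,69,35,86,39,4],[21,92,67],[9,66,66,87]]}
After op 8 (add /sow/0/mrp 71): {"p":[{"jp":15,"ky":42,"lr":79},[30,88],[60,27,26]],"sow":[{"apa":81,"mrp":71,"o":56},[31,15,58],{"h":64,"ii":46,"lb":16,"qe":4,"qzo":75},{"ddx":76,"gl":28,"iq":10,"pzi":90,"v":1}],"y":[[67,70,76],[30,77,48,31,71],[55,69,35,86,39,4],[21,92,67],[9,66,66,87]]}
After op 9 (add /p/0/jp 73): {"p":[{"jp":73,"ky":42,"lr":79},[30,88],[60,27,26]],"sow":[{"apa":81,"mrp":71,"o":56},[31,15,58],{"h":64,"ii":46,"lb":16,"qe":4,"qzo":75},{"ddx":76,"gl":28,"iq":10,"pzi":90,"v":1}],"y":[[67,70,76],[30,77,48,31,71],[55,69,35,86,39,4],[21,92,67],[9,66,66,87]]}
After op 10 (replace /sow/1 78): {"p":[{"jp":73,"ky":42,"lr":79},[30,88],[60,27,26]],"sow":[{"apa":81,"mrp":71,"o":56},78,{"h":64,"ii":46,"lb":16,"qe":4,"qzo":75},{"ddx":76,"gl":28,"iq":10,"pzi":90,"v":1}],"y":[[67,70,76],[30,77,48,31,71],[55,69,35,86,39,4],[21,92,67],[9,66,66,87]]}
After op 11 (add /sow/0/u 22): {"p":[{"jp":73,"ky":42,"lr":79},[30,88],[60,27,26]],"sow":[{"apa":81,"mrp":71,"o":56,"u":22},78,{"h":64,"ii":46,"lb":16,"qe":4,"qzo":75},{"ddx":76,"gl":28,"iq":10,"pzi":90,"v":1}],"y":[[67,70,76],[30,77,48,31,71],[55,69,35,86,39,4],[21,92,67],[9,66,66,87]]}
After op 12 (replace /y/0/1 96): {"p":[{"jp":73,"ky":42,"lr":79},[30,88],[60,27,26]],"sow":[{"apa":81,"mrp":71,"o":56,"u":22},78,{"h":64,"ii":46,"lb":16,"qe":4,"qzo":75},{"ddx":76,"gl":28,"iq":10,"pzi":90,"v":1}],"y":[[67,96,76],[30,77,48,31,71],[55,69,35,86,39,4],[21,92,67],[9,66,66,87]]}
After op 13 (add /ulh 80): {"p":[{"jp":73,"ky":42,"lr":79},[30,88],[60,27,26]],"sow":[{"apa":81,"mrp":71,"o":56,"u":22},78,{"h":64,"ii":46,"lb":16,"qe":4,"qzo":75},{"ddx":76,"gl":28,"iq":10,"pzi":90,"v":1}],"ulh":80,"y":[[67,96,76],[30,77,48,31,71],[55,69,35,86,39,4],[21,92,67],[9,66,66,87]]}
After op 14 (add /p/2/0 51): {"p":[{"jp":73,"ky":42,"lr":79},[30,88],[51,60,27,26]],"sow":[{"apa":81,"mrp":71,"o":56,"u":22},78,{"h":64,"ii":46,"lb":16,"qe":4,"qzo":75},{"ddx":76,"gl":28,"iq":10,"pzi":90,"v":1}],"ulh":80,"y":[[67,96,76],[30,77,48,31,71],[55,69,35,86,39,4],[21,92,67],[9,66,66,87]]}
After op 15 (replace /sow/3/ddx 75): {"p":[{"jp":73,"ky":42,"lr":79},[30,88],[51,60,27,26]],"sow":[{"apa":81,"mrp":71,"o":56,"u":22},78,{"h":64,"ii":46,"lb":16,"qe":4,"qzo":75},{"ddx":75,"gl":28,"iq":10,"pzi":90,"v":1}],"ulh":80,"y":[[67,96,76],[30,77,48,31,71],[55,69,35,86,39,4],[21,92,67],[9,66,66,87]]}
After op 16 (remove /sow/2): {"p":[{"jp":73,"ky":42,"lr":79},[30,88],[51,60,27,26]],"sow":[{"apa":81,"mrp":71,"o":56,"u":22},78,{"ddx":75,"gl":28,"iq":10,"pzi":90,"v":1}],"ulh":80,"y":[[67,96,76],[30,77,48,31,71],[55,69,35,86,39,4],[21,92,67],[9,66,66,87]]}
After op 17 (replace /sow/2/gl 75): {"p":[{"jp":73,"ky":42,"lr":79},[30,88],[51,60,27,26]],"sow":[{"apa":81,"mrp":71,"o":56,"u":22},78,{"ddx":75,"gl":75,"iq":10,"pzi":90,"v":1}],"ulh":80,"y":[[67,96,76],[30,77,48,31,71],[55,69,35,86,39,4],[21,92,67],[9,66,66,87]]}

Answer: {"p":[{"jp":73,"ky":42,"lr":79},[30,88],[51,60,27,26]],"sow":[{"apa":81,"mrp":71,"o":56,"u":22},78,{"ddx":75,"gl":75,"iq":10,"pzi":90,"v":1}],"ulh":80,"y":[[67,96,76],[30,77,48,31,71],[55,69,35,86,39,4],[21,92,67],[9,66,66,87]]}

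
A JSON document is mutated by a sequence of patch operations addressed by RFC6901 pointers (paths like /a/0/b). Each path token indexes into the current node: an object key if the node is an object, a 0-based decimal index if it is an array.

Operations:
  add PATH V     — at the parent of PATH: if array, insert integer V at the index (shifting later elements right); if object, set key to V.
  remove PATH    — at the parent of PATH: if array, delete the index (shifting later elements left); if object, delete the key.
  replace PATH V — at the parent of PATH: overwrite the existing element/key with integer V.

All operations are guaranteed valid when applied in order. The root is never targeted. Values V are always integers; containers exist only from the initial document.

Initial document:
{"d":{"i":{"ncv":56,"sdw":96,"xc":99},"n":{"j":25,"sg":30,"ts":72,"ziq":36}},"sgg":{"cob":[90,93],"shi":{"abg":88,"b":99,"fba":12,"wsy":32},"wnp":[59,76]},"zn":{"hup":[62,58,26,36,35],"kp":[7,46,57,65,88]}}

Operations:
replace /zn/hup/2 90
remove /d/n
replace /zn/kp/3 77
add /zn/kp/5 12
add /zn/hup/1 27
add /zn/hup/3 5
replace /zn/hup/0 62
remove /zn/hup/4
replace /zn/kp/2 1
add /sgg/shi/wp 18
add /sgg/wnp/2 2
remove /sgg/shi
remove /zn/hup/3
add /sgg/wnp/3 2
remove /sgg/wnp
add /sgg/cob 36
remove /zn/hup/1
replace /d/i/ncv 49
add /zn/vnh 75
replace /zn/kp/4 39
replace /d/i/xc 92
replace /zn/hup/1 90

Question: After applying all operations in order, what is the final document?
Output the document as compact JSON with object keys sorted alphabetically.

Answer: {"d":{"i":{"ncv":49,"sdw":96,"xc":92}},"sgg":{"cob":36},"zn":{"hup":[62,90,36,35],"kp":[7,46,1,77,39,12],"vnh":75}}

Derivation:
After op 1 (replace /zn/hup/2 90): {"d":{"i":{"ncv":56,"sdw":96,"xc":99},"n":{"j":25,"sg":30,"ts":72,"ziq":36}},"sgg":{"cob":[90,93],"shi":{"abg":88,"b":99,"fba":12,"wsy":32},"wnp":[59,76]},"zn":{"hup":[62,58,90,36,35],"kp":[7,46,57,65,88]}}
After op 2 (remove /d/n): {"d":{"i":{"ncv":56,"sdw":96,"xc":99}},"sgg":{"cob":[90,93],"shi":{"abg":88,"b":99,"fba":12,"wsy":32},"wnp":[59,76]},"zn":{"hup":[62,58,90,36,35],"kp":[7,46,57,65,88]}}
After op 3 (replace /zn/kp/3 77): {"d":{"i":{"ncv":56,"sdw":96,"xc":99}},"sgg":{"cob":[90,93],"shi":{"abg":88,"b":99,"fba":12,"wsy":32},"wnp":[59,76]},"zn":{"hup":[62,58,90,36,35],"kp":[7,46,57,77,88]}}
After op 4 (add /zn/kp/5 12): {"d":{"i":{"ncv":56,"sdw":96,"xc":99}},"sgg":{"cob":[90,93],"shi":{"abg":88,"b":99,"fba":12,"wsy":32},"wnp":[59,76]},"zn":{"hup":[62,58,90,36,35],"kp":[7,46,57,77,88,12]}}
After op 5 (add /zn/hup/1 27): {"d":{"i":{"ncv":56,"sdw":96,"xc":99}},"sgg":{"cob":[90,93],"shi":{"abg":88,"b":99,"fba":12,"wsy":32},"wnp":[59,76]},"zn":{"hup":[62,27,58,90,36,35],"kp":[7,46,57,77,88,12]}}
After op 6 (add /zn/hup/3 5): {"d":{"i":{"ncv":56,"sdw":96,"xc":99}},"sgg":{"cob":[90,93],"shi":{"abg":88,"b":99,"fba":12,"wsy":32},"wnp":[59,76]},"zn":{"hup":[62,27,58,5,90,36,35],"kp":[7,46,57,77,88,12]}}
After op 7 (replace /zn/hup/0 62): {"d":{"i":{"ncv":56,"sdw":96,"xc":99}},"sgg":{"cob":[90,93],"shi":{"abg":88,"b":99,"fba":12,"wsy":32},"wnp":[59,76]},"zn":{"hup":[62,27,58,5,90,36,35],"kp":[7,46,57,77,88,12]}}
After op 8 (remove /zn/hup/4): {"d":{"i":{"ncv":56,"sdw":96,"xc":99}},"sgg":{"cob":[90,93],"shi":{"abg":88,"b":99,"fba":12,"wsy":32},"wnp":[59,76]},"zn":{"hup":[62,27,58,5,36,35],"kp":[7,46,57,77,88,12]}}
After op 9 (replace /zn/kp/2 1): {"d":{"i":{"ncv":56,"sdw":96,"xc":99}},"sgg":{"cob":[90,93],"shi":{"abg":88,"b":99,"fba":12,"wsy":32},"wnp":[59,76]},"zn":{"hup":[62,27,58,5,36,35],"kp":[7,46,1,77,88,12]}}
After op 10 (add /sgg/shi/wp 18): {"d":{"i":{"ncv":56,"sdw":96,"xc":99}},"sgg":{"cob":[90,93],"shi":{"abg":88,"b":99,"fba":12,"wp":18,"wsy":32},"wnp":[59,76]},"zn":{"hup":[62,27,58,5,36,35],"kp":[7,46,1,77,88,12]}}
After op 11 (add /sgg/wnp/2 2): {"d":{"i":{"ncv":56,"sdw":96,"xc":99}},"sgg":{"cob":[90,93],"shi":{"abg":88,"b":99,"fba":12,"wp":18,"wsy":32},"wnp":[59,76,2]},"zn":{"hup":[62,27,58,5,36,35],"kp":[7,46,1,77,88,12]}}
After op 12 (remove /sgg/shi): {"d":{"i":{"ncv":56,"sdw":96,"xc":99}},"sgg":{"cob":[90,93],"wnp":[59,76,2]},"zn":{"hup":[62,27,58,5,36,35],"kp":[7,46,1,77,88,12]}}
After op 13 (remove /zn/hup/3): {"d":{"i":{"ncv":56,"sdw":96,"xc":99}},"sgg":{"cob":[90,93],"wnp":[59,76,2]},"zn":{"hup":[62,27,58,36,35],"kp":[7,46,1,77,88,12]}}
After op 14 (add /sgg/wnp/3 2): {"d":{"i":{"ncv":56,"sdw":96,"xc":99}},"sgg":{"cob":[90,93],"wnp":[59,76,2,2]},"zn":{"hup":[62,27,58,36,35],"kp":[7,46,1,77,88,12]}}
After op 15 (remove /sgg/wnp): {"d":{"i":{"ncv":56,"sdw":96,"xc":99}},"sgg":{"cob":[90,93]},"zn":{"hup":[62,27,58,36,35],"kp":[7,46,1,77,88,12]}}
After op 16 (add /sgg/cob 36): {"d":{"i":{"ncv":56,"sdw":96,"xc":99}},"sgg":{"cob":36},"zn":{"hup":[62,27,58,36,35],"kp":[7,46,1,77,88,12]}}
After op 17 (remove /zn/hup/1): {"d":{"i":{"ncv":56,"sdw":96,"xc":99}},"sgg":{"cob":36},"zn":{"hup":[62,58,36,35],"kp":[7,46,1,77,88,12]}}
After op 18 (replace /d/i/ncv 49): {"d":{"i":{"ncv":49,"sdw":96,"xc":99}},"sgg":{"cob":36},"zn":{"hup":[62,58,36,35],"kp":[7,46,1,77,88,12]}}
After op 19 (add /zn/vnh 75): {"d":{"i":{"ncv":49,"sdw":96,"xc":99}},"sgg":{"cob":36},"zn":{"hup":[62,58,36,35],"kp":[7,46,1,77,88,12],"vnh":75}}
After op 20 (replace /zn/kp/4 39): {"d":{"i":{"ncv":49,"sdw":96,"xc":99}},"sgg":{"cob":36},"zn":{"hup":[62,58,36,35],"kp":[7,46,1,77,39,12],"vnh":75}}
After op 21 (replace /d/i/xc 92): {"d":{"i":{"ncv":49,"sdw":96,"xc":92}},"sgg":{"cob":36},"zn":{"hup":[62,58,36,35],"kp":[7,46,1,77,39,12],"vnh":75}}
After op 22 (replace /zn/hup/1 90): {"d":{"i":{"ncv":49,"sdw":96,"xc":92}},"sgg":{"cob":36},"zn":{"hup":[62,90,36,35],"kp":[7,46,1,77,39,12],"vnh":75}}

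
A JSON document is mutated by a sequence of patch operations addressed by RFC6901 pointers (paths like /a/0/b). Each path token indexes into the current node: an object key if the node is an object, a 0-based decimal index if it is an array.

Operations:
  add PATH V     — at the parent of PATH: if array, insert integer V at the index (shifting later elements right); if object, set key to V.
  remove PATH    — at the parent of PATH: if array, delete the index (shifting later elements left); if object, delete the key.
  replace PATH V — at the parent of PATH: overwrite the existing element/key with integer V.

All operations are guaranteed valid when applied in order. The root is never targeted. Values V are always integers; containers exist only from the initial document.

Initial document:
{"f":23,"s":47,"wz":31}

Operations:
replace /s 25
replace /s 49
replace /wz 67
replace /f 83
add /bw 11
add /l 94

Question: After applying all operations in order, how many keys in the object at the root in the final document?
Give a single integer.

After op 1 (replace /s 25): {"f":23,"s":25,"wz":31}
After op 2 (replace /s 49): {"f":23,"s":49,"wz":31}
After op 3 (replace /wz 67): {"f":23,"s":49,"wz":67}
After op 4 (replace /f 83): {"f":83,"s":49,"wz":67}
After op 5 (add /bw 11): {"bw":11,"f":83,"s":49,"wz":67}
After op 6 (add /l 94): {"bw":11,"f":83,"l":94,"s":49,"wz":67}
Size at the root: 5

Answer: 5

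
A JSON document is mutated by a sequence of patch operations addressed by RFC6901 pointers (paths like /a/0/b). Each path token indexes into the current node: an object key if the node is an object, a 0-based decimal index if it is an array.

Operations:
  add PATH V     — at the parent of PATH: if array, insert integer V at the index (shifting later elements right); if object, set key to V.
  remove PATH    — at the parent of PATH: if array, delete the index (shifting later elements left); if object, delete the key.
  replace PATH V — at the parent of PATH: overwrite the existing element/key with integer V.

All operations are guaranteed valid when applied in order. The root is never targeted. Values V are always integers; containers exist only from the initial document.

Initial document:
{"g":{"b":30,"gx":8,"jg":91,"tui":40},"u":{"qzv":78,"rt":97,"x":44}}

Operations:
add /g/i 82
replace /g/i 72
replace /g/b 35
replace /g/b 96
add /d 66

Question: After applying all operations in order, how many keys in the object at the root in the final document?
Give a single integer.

Answer: 3

Derivation:
After op 1 (add /g/i 82): {"g":{"b":30,"gx":8,"i":82,"jg":91,"tui":40},"u":{"qzv":78,"rt":97,"x":44}}
After op 2 (replace /g/i 72): {"g":{"b":30,"gx":8,"i":72,"jg":91,"tui":40},"u":{"qzv":78,"rt":97,"x":44}}
After op 3 (replace /g/b 35): {"g":{"b":35,"gx":8,"i":72,"jg":91,"tui":40},"u":{"qzv":78,"rt":97,"x":44}}
After op 4 (replace /g/b 96): {"g":{"b":96,"gx":8,"i":72,"jg":91,"tui":40},"u":{"qzv":78,"rt":97,"x":44}}
After op 5 (add /d 66): {"d":66,"g":{"b":96,"gx":8,"i":72,"jg":91,"tui":40},"u":{"qzv":78,"rt":97,"x":44}}
Size at the root: 3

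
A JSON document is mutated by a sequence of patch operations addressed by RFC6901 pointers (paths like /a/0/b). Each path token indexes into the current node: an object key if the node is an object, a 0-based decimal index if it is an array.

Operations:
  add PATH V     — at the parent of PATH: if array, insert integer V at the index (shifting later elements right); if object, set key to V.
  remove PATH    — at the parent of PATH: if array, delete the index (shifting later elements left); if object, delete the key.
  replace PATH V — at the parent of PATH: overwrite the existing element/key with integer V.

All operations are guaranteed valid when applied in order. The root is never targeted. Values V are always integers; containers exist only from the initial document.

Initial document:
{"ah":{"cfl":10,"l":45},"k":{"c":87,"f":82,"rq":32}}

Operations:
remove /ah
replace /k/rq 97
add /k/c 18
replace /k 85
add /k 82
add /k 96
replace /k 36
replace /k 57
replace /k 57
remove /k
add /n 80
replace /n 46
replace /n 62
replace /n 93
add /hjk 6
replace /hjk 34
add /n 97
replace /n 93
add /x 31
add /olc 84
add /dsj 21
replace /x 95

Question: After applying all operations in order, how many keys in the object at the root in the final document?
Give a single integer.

After op 1 (remove /ah): {"k":{"c":87,"f":82,"rq":32}}
After op 2 (replace /k/rq 97): {"k":{"c":87,"f":82,"rq":97}}
After op 3 (add /k/c 18): {"k":{"c":18,"f":82,"rq":97}}
After op 4 (replace /k 85): {"k":85}
After op 5 (add /k 82): {"k":82}
After op 6 (add /k 96): {"k":96}
After op 7 (replace /k 36): {"k":36}
After op 8 (replace /k 57): {"k":57}
After op 9 (replace /k 57): {"k":57}
After op 10 (remove /k): {}
After op 11 (add /n 80): {"n":80}
After op 12 (replace /n 46): {"n":46}
After op 13 (replace /n 62): {"n":62}
After op 14 (replace /n 93): {"n":93}
After op 15 (add /hjk 6): {"hjk":6,"n":93}
After op 16 (replace /hjk 34): {"hjk":34,"n":93}
After op 17 (add /n 97): {"hjk":34,"n":97}
After op 18 (replace /n 93): {"hjk":34,"n":93}
After op 19 (add /x 31): {"hjk":34,"n":93,"x":31}
After op 20 (add /olc 84): {"hjk":34,"n":93,"olc":84,"x":31}
After op 21 (add /dsj 21): {"dsj":21,"hjk":34,"n":93,"olc":84,"x":31}
After op 22 (replace /x 95): {"dsj":21,"hjk":34,"n":93,"olc":84,"x":95}
Size at the root: 5

Answer: 5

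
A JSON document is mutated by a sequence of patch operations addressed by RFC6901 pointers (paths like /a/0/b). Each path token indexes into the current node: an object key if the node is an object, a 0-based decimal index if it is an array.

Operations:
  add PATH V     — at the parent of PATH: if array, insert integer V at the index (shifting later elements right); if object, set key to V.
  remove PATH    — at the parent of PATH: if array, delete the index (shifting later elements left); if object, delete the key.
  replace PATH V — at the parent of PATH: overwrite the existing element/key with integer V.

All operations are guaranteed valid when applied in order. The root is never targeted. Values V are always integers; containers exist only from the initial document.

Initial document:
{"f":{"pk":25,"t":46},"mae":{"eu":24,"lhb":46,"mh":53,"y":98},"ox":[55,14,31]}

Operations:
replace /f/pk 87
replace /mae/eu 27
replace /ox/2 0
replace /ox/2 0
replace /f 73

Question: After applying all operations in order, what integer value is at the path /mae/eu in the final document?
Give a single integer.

Answer: 27

Derivation:
After op 1 (replace /f/pk 87): {"f":{"pk":87,"t":46},"mae":{"eu":24,"lhb":46,"mh":53,"y":98},"ox":[55,14,31]}
After op 2 (replace /mae/eu 27): {"f":{"pk":87,"t":46},"mae":{"eu":27,"lhb":46,"mh":53,"y":98},"ox":[55,14,31]}
After op 3 (replace /ox/2 0): {"f":{"pk":87,"t":46},"mae":{"eu":27,"lhb":46,"mh":53,"y":98},"ox":[55,14,0]}
After op 4 (replace /ox/2 0): {"f":{"pk":87,"t":46},"mae":{"eu":27,"lhb":46,"mh":53,"y":98},"ox":[55,14,0]}
After op 5 (replace /f 73): {"f":73,"mae":{"eu":27,"lhb":46,"mh":53,"y":98},"ox":[55,14,0]}
Value at /mae/eu: 27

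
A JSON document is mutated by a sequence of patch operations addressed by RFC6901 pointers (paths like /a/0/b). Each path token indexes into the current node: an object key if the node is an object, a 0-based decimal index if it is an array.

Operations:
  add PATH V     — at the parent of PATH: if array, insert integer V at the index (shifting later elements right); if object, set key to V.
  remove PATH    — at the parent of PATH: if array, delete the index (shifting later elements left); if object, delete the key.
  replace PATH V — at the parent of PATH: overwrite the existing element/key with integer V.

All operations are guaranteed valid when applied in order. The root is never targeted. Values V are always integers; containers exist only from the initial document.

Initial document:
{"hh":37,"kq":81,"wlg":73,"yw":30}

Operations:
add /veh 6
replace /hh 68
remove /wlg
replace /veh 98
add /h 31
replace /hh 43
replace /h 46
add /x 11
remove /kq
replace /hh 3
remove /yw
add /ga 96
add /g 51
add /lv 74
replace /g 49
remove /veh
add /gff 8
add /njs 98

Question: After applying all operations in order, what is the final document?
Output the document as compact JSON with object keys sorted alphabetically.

Answer: {"g":49,"ga":96,"gff":8,"h":46,"hh":3,"lv":74,"njs":98,"x":11}

Derivation:
After op 1 (add /veh 6): {"hh":37,"kq":81,"veh":6,"wlg":73,"yw":30}
After op 2 (replace /hh 68): {"hh":68,"kq":81,"veh":6,"wlg":73,"yw":30}
After op 3 (remove /wlg): {"hh":68,"kq":81,"veh":6,"yw":30}
After op 4 (replace /veh 98): {"hh":68,"kq":81,"veh":98,"yw":30}
After op 5 (add /h 31): {"h":31,"hh":68,"kq":81,"veh":98,"yw":30}
After op 6 (replace /hh 43): {"h":31,"hh":43,"kq":81,"veh":98,"yw":30}
After op 7 (replace /h 46): {"h":46,"hh":43,"kq":81,"veh":98,"yw":30}
After op 8 (add /x 11): {"h":46,"hh":43,"kq":81,"veh":98,"x":11,"yw":30}
After op 9 (remove /kq): {"h":46,"hh":43,"veh":98,"x":11,"yw":30}
After op 10 (replace /hh 3): {"h":46,"hh":3,"veh":98,"x":11,"yw":30}
After op 11 (remove /yw): {"h":46,"hh":3,"veh":98,"x":11}
After op 12 (add /ga 96): {"ga":96,"h":46,"hh":3,"veh":98,"x":11}
After op 13 (add /g 51): {"g":51,"ga":96,"h":46,"hh":3,"veh":98,"x":11}
After op 14 (add /lv 74): {"g":51,"ga":96,"h":46,"hh":3,"lv":74,"veh":98,"x":11}
After op 15 (replace /g 49): {"g":49,"ga":96,"h":46,"hh":3,"lv":74,"veh":98,"x":11}
After op 16 (remove /veh): {"g":49,"ga":96,"h":46,"hh":3,"lv":74,"x":11}
After op 17 (add /gff 8): {"g":49,"ga":96,"gff":8,"h":46,"hh":3,"lv":74,"x":11}
After op 18 (add /njs 98): {"g":49,"ga":96,"gff":8,"h":46,"hh":3,"lv":74,"njs":98,"x":11}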